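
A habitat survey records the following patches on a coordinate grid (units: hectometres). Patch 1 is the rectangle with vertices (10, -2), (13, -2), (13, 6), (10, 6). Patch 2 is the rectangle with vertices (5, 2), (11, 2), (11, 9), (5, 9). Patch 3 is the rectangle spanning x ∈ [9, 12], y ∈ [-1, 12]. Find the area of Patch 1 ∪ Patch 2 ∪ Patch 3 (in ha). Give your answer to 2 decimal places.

By inclusion–exclusion:
Individual areas: |Patch 1| = 24, |Patch 2| = 42, |Patch 3| = 39.
|Patch 1∩Patch 2|: x∈[10,11], y∈[2,6] → 1·4 = 4.
|Patch 1∩Patch 3|: x∈[10,12], y∈[-1,6] → 2·7 = 14.
|Patch 2∩Patch 3|: x∈[9,11], y∈[2,9] → 2·7 = 14.
|Patch 1∩Patch 2∩Patch 3| = 4.
|Patch 1 ∪ Patch 2 ∪ Patch 3| = 105 − 32 + 4 = 77.00.

77.00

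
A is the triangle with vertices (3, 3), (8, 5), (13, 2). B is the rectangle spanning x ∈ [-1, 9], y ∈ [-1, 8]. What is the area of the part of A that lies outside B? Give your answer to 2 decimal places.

4.00

|A| = 12.5, |A∩B| = 8.5.
|A ∖ B| = |A| − |A∩B| = 12.5 − 8.5 = 4.00.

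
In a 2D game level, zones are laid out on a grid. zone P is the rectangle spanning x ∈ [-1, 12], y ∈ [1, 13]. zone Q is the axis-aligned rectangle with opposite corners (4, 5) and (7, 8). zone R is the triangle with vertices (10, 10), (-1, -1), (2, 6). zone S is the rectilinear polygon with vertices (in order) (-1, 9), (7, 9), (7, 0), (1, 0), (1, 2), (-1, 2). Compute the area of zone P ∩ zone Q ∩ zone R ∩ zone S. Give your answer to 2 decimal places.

6.00

The intersection is the polygon with vertices (6,8), (7,8), (7,7), (5,5), (4,5), (4,7).
By the shoelace formula its area is 6.00.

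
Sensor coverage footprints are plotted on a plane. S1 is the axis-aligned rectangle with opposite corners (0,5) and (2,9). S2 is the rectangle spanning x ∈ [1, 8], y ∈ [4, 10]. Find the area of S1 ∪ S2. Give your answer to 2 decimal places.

By inclusion–exclusion:
Individual areas: |S1| = 8, |S2| = 42.
|S1∩S2|: x∈[1,2], y∈[5,9] → 1·4 = 4.
|S1 ∪ S2| = 50 − 4 = 46.00.

46.00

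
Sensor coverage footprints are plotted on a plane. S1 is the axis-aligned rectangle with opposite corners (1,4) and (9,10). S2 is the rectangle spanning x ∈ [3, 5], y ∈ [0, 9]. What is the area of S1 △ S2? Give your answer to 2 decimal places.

46.00

|S1∩S2|: x∈[3,5], y∈[4,9] → 2·5 = 10.
|S1 △ S2| = |S1| + |S2| − 2·|S1∩S2| = 48 + 18 − 20 = 46.00.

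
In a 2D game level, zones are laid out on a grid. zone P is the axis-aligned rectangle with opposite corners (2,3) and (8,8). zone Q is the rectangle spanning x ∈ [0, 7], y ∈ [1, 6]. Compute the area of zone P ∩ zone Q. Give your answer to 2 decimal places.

15.00

|zone P∩zone Q|: x∈[2,7], y∈[3,6] → 5·3 = 15.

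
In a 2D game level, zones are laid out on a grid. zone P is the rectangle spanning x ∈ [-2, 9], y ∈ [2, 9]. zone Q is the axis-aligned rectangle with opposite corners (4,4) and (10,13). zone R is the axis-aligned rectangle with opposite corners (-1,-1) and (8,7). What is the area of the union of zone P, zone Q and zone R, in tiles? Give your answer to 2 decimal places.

133.00

By inclusion–exclusion:
Individual areas: |zone P| = 77, |zone Q| = 54, |zone R| = 72.
|zone P∩zone Q|: x∈[4,9], y∈[4,9] → 5·5 = 25.
|zone P∩zone R|: x∈[-1,8], y∈[2,7] → 9·5 = 45.
|zone Q∩zone R|: x∈[4,8], y∈[4,7] → 4·3 = 12.
|zone P∩zone Q∩zone R| = 12.
|zone P ∪ zone Q ∪ zone R| = 203 − 82 + 12 = 133.00.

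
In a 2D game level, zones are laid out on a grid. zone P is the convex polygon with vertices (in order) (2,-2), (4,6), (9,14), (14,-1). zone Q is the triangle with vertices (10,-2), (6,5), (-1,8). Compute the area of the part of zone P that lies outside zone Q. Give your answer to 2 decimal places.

91.45

|zone P| = 104.5, |zone P∩zone Q| = 13.0484.
|zone P ∖ zone Q| = |zone P| − |zone P∩zone Q| = 104.5 − 13.0484 = 91.45.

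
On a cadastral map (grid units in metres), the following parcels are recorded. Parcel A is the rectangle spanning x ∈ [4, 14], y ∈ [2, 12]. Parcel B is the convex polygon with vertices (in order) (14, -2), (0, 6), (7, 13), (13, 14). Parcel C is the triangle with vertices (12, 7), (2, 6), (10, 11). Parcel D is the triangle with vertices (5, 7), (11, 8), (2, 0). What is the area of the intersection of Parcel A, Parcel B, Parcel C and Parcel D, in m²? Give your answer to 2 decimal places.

4.74

The intersection is the polygon with vertices (4.687,6.269), (5,7), (11,8), (9.606,6.761).
By the shoelace formula its area is 4.74.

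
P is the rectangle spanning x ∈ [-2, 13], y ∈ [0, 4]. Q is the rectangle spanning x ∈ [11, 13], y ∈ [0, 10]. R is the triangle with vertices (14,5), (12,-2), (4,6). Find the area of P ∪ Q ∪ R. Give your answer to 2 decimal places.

85.92

By inclusion–exclusion:
Individual areas: |P| = 60, |Q| = 20, |R| = 36.
|P∩Q|: x∈[11,13], y∈[0,4] → 2·4 = 8.
|P∩R| = 19.6786.
|Q∩R| = 10.0786.
|P∩Q∩R| = 7.6786.
|P ∪ Q ∪ R| = 116 − 37.7571 + 7.6786 = 85.92.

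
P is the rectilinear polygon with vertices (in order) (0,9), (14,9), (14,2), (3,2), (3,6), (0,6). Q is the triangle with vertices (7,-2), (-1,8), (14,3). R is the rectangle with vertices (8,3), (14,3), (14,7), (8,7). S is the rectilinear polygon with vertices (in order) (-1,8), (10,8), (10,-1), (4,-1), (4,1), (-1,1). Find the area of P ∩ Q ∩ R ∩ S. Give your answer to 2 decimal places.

The intersection is the polygon with vertices (8,3), (8,5), (10,4.333), (10,3).
By the shoelace formula its area is 3.33.

3.33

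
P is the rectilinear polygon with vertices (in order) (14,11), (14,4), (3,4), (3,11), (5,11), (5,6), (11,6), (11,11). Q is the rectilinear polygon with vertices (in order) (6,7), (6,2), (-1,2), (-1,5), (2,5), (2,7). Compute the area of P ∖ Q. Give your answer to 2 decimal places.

|P| = 47, |P∩Q| = 8.
|P ∖ Q| = |P| − |P∩Q| = 47 − 8 = 39.00.

39.00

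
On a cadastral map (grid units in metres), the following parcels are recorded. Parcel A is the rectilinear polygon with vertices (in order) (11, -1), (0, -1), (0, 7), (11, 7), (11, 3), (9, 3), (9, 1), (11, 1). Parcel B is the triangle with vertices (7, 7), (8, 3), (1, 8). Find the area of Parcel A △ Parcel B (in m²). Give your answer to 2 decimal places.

|Parcel A| = 84, |Parcel B| = 11.5, |Parcel A∩Parcel B| = 9.2.
|Parcel A △ Parcel B| = |Parcel A| + |Parcel B| − 2·|Parcel A∩Parcel B| = 84 + 11.5 − 18.4 = 77.10.

77.10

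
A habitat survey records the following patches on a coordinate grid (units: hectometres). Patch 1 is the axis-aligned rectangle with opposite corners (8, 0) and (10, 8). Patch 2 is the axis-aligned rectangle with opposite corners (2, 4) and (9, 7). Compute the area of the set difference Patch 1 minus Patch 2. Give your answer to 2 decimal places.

13.00

|Patch 1∩Patch 2|: x∈[8,9], y∈[4,7] → 1·3 = 3.
|Patch 1| = 16.
|Patch 1 ∖ Patch 2| = |Patch 1| − |Patch 1∩Patch 2| = 16 − 3 = 13.00.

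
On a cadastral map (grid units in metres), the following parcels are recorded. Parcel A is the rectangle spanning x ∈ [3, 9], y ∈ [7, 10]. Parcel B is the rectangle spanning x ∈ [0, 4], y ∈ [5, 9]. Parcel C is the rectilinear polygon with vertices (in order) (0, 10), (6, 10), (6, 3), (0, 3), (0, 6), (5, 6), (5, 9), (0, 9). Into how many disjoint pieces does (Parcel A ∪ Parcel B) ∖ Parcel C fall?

2

(Parcel A ∪ Parcel B) ∖ Parcel C splits into 2 disjoint pieces (area 9, area 14).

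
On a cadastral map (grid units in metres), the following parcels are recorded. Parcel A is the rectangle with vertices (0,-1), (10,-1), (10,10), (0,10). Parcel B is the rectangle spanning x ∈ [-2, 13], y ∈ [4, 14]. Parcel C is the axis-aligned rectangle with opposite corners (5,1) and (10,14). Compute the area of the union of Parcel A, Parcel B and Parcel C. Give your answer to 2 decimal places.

200.00

By inclusion–exclusion:
Individual areas: |Parcel A| = 110, |Parcel B| = 150, |Parcel C| = 65.
|Parcel A∩Parcel B|: x∈[0,10], y∈[4,10] → 10·6 = 60.
|Parcel A∩Parcel C|: x∈[5,10], y∈[1,10] → 5·9 = 45.
|Parcel B∩Parcel C|: x∈[5,10], y∈[4,14] → 5·10 = 50.
|Parcel A∩Parcel B∩Parcel C| = 30.
|Parcel A ∪ Parcel B ∪ Parcel C| = 325 − 155 + 30 = 200.00.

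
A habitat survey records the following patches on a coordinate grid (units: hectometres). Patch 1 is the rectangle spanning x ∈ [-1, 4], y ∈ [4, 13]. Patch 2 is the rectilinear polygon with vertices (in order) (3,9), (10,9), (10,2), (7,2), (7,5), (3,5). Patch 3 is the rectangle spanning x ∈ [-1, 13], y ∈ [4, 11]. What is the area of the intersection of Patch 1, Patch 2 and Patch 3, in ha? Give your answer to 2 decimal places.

4.00

The intersection is the polygon with vertices (3,5), (3,9), (4,9), (4,5).
By the shoelace formula its area is 4.00.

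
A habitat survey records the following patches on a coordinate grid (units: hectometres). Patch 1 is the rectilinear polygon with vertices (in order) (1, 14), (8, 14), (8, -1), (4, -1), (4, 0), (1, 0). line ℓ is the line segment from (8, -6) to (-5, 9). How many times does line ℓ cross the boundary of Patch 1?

2

The segment meets the boundary at (1,2.077), (2.8,0).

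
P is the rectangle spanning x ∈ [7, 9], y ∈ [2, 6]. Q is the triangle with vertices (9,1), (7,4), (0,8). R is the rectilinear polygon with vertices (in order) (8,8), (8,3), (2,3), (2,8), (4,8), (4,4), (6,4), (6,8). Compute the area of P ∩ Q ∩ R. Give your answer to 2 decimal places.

The intersection is the polygon with vertices (7.667,3), (7,3), (7,4).
By the shoelace formula its area is 0.33.

0.33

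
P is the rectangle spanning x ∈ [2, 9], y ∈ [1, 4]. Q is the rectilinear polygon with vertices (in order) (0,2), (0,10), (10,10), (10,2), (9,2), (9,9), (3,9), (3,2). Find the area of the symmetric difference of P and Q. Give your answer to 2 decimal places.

|P| = 21, |Q| = 38, |P∩Q| = 2.
|P △ Q| = |P| + |Q| − 2·|P∩Q| = 21 + 38 − 4 = 55.00.

55.00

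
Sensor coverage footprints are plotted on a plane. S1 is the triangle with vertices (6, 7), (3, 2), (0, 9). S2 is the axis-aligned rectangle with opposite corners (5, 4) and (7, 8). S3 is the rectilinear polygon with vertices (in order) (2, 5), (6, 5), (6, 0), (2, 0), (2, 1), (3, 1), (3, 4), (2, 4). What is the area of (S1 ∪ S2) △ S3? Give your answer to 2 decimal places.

32.65

|S1 ∪ S2| = 25.
|(S1 ∪ S2) ∩ S3| = 4.6762.
|(S1 ∪ S2) △ S3| = 25 + 17 − 9.3524 = 32.65.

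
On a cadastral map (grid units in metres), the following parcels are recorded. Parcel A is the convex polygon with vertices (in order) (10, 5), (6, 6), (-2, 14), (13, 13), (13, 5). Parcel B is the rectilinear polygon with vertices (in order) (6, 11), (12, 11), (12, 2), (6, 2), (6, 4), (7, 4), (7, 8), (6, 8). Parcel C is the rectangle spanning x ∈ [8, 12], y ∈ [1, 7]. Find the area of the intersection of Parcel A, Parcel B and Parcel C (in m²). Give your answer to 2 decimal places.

7.50

The intersection is the polygon with vertices (12,5), (10,5), (8,5.5), (8,7), (12,7).
By the shoelace formula its area is 7.50.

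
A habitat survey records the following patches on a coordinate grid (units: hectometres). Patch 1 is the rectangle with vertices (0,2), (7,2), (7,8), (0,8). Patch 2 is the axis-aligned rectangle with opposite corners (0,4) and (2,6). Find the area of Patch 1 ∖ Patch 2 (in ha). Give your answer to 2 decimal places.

38.00

|Patch 1∩Patch 2|: x∈[0,2], y∈[4,6] → 2·2 = 4.
|Patch 1| = 42.
|Patch 1 ∖ Patch 2| = |Patch 1| − |Patch 1∩Patch 2| = 42 − 4 = 38.00.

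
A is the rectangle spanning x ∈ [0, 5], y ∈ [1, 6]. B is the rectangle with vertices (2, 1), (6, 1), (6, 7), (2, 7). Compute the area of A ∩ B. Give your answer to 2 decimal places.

|A∩B|: x∈[2,5], y∈[1,6] → 3·5 = 15.

15.00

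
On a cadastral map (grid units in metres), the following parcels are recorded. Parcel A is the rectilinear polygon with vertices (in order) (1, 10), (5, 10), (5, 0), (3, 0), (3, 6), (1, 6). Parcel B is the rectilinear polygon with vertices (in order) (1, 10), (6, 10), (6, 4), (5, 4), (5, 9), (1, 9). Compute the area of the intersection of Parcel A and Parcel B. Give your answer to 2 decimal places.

4.00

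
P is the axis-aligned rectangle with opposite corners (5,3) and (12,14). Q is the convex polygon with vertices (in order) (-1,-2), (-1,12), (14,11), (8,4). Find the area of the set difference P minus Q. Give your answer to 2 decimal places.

|P| = 77, |P∩Q| = 44.4833.
|P ∖ Q| = |P| − |P∩Q| = 77 − 44.4833 = 32.52.

32.52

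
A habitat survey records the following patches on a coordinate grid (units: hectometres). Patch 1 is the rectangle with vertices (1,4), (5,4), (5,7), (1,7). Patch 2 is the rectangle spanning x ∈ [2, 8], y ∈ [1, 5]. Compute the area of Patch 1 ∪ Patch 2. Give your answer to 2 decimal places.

By inclusion–exclusion:
Individual areas: |Patch 1| = 12, |Patch 2| = 24.
|Patch 1∩Patch 2|: x∈[2,5], y∈[4,5] → 3·1 = 3.
|Patch 1 ∪ Patch 2| = 36 − 3 = 33.00.

33.00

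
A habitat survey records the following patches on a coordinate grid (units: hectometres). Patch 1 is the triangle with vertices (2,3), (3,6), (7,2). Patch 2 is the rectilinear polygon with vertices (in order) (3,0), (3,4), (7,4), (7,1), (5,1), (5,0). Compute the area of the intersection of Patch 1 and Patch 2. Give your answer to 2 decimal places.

The intersection is the polygon with vertices (7,2), (3,2.8), (3,4), (5,4).
By the shoelace formula its area is 4.40.

4.40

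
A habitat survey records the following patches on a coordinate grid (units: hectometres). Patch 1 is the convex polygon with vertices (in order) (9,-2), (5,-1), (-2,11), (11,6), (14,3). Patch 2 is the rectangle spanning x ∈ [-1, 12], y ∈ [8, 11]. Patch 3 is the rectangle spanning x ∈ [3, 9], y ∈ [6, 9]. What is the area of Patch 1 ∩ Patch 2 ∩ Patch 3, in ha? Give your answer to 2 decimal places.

1.50

The intersection is the polygon with vertices (5.8,8), (3,8), (3,9), (3.2,9).
By the shoelace formula its area is 1.50.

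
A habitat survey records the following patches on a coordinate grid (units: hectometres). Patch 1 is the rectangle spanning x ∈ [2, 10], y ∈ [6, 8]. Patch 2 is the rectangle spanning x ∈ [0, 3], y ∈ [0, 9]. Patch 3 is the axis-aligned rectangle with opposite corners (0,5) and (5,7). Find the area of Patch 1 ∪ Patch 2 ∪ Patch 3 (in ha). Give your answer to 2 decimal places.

By inclusion–exclusion:
Individual areas: |Patch 1| = 16, |Patch 2| = 27, |Patch 3| = 10.
|Patch 1∩Patch 2|: x∈[2,3], y∈[6,8] → 1·2 = 2.
|Patch 1∩Patch 3|: x∈[2,5], y∈[6,7] → 3·1 = 3.
|Patch 2∩Patch 3|: x∈[0,3], y∈[5,7] → 3·2 = 6.
|Patch 1∩Patch 2∩Patch 3| = 1.
|Patch 1 ∪ Patch 2 ∪ Patch 3| = 53 − 11 + 1 = 43.00.

43.00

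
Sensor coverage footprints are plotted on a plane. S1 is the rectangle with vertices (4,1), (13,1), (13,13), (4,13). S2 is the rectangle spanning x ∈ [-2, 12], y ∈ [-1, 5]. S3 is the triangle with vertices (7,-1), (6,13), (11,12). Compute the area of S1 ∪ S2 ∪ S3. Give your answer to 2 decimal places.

By inclusion–exclusion:
Individual areas: |S1| = 108, |S2| = 84, |S3| = 34.5.
|S1∩S2|: x∈[4,12], y∈[1,5] → 8·4 = 32.
|S1∩S3| = 33.7418.
|S2∩S3| = 6.8242.
|S1∩S2∩S3| = 6.0659.
|S1 ∪ S2 ∪ S3| = 226.5 − 72.5659 + 6.0659 = 160.00.

160.00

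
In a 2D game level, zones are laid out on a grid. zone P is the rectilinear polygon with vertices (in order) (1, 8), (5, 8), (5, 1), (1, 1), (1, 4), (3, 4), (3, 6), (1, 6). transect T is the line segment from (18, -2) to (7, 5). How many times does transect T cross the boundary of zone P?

0

The segment lies entirely outside zone P and never meets its boundary.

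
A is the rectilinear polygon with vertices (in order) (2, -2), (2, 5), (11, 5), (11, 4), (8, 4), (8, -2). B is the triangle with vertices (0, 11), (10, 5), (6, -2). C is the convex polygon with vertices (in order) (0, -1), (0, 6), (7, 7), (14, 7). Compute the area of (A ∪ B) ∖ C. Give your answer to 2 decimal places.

37.56

|A ∪ B| = 68.478.
|(A ∪ B) ∩ C| = 30.9206.
|(A ∪ B) ∖ C| = 68.478 − 30.9206 = 37.56.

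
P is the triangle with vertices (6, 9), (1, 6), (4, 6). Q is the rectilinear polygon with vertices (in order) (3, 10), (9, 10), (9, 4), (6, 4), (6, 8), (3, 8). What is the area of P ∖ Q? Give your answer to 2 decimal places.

|P| = 4.5, |P∩Q| = 0.5.
|P ∖ Q| = |P| − |P∩Q| = 4.5 − 0.5 = 4.00.

4.00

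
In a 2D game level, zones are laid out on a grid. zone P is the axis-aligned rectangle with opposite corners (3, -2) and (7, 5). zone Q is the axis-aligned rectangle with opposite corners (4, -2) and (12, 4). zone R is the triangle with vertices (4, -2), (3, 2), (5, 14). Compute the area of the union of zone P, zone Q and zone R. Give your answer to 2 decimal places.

62.22

By inclusion–exclusion:
Individual areas: |zone P| = 28, |zone Q| = 48, |zone R| = 10.
|zone P∩zone Q|: x∈[4,7], y∈[-2,4] → 3·6 = 18.
|zone P∩zone R| = 5.7812.
|zone Q∩zone R| = 1.125.
|zone P∩zone Q∩zone R| = 1.125.
|zone P ∪ zone Q ∪ zone R| = 86 − 24.9062 + 1.125 = 62.22.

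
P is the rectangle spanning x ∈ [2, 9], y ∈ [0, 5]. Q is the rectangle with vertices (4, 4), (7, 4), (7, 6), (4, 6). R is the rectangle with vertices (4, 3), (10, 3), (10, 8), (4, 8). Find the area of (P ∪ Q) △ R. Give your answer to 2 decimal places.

|P ∪ Q| = 38.
|(P ∪ Q) ∩ R| = 13.
|(P ∪ Q) △ R| = 38 + 30 − 26 = 42.00.

42.00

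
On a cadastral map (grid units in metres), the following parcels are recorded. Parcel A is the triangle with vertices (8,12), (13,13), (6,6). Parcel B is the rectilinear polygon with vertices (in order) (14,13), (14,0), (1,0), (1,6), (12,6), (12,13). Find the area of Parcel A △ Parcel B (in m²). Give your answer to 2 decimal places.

|Parcel A| = 14, |Parcel B| = 92, |Parcel A∩Parcel B| = 0.4.
|Parcel A △ Parcel B| = |Parcel A| + |Parcel B| − 2·|Parcel A∩Parcel B| = 14 + 92 − 0.8 = 105.20.

105.20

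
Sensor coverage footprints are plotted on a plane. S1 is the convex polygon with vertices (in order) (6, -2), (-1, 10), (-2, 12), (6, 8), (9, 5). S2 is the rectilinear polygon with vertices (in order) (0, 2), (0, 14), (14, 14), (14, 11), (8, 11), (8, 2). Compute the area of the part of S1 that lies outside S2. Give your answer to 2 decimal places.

|S1| = 56, |S1∩S2| = 43.381.
|S1 ∖ S2| = |S1| − |S1∩S2| = 56 − 43.381 = 12.62.

12.62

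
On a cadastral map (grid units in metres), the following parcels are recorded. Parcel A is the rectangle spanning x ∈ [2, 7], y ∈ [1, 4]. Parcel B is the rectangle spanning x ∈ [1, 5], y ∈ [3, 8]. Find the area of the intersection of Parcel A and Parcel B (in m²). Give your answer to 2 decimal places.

3.00

|Parcel A∩Parcel B|: x∈[2,5], y∈[3,4] → 3·1 = 3.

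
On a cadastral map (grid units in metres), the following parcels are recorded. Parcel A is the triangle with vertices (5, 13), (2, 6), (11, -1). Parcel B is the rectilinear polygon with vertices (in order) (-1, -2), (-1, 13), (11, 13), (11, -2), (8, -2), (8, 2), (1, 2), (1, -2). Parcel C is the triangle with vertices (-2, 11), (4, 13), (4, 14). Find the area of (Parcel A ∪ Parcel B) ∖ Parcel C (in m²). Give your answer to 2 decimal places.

|Parcel A ∪ Parcel B| = 152.2857.
|(Parcel A ∪ Parcel B) ∩ Parcel C| = 1.9167.
|(Parcel A ∪ Parcel B) ∖ Parcel C| = 152.2857 − 1.9167 = 150.37.

150.37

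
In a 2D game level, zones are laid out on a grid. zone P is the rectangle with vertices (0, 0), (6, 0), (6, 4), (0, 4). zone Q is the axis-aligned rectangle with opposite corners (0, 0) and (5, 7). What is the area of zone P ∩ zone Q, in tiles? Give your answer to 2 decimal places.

20.00

|zone P∩zone Q|: x∈[0,5], y∈[0,4] → 5·4 = 20.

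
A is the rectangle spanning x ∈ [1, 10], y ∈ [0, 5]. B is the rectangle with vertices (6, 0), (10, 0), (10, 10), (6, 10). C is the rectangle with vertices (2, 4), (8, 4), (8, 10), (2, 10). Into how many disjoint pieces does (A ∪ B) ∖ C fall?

1

(A ∪ B) ∖ C is a single connected region.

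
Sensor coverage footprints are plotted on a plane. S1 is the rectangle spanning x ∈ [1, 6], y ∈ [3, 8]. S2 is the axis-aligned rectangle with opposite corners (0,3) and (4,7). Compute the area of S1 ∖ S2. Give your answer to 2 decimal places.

|S1∩S2|: x∈[1,4], y∈[3,7] → 3·4 = 12.
|S1| = 25.
|S1 ∖ S2| = |S1| − |S1∩S2| = 25 − 12 = 13.00.

13.00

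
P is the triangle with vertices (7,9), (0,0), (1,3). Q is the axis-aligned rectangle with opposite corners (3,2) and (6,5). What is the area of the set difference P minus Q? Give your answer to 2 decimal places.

|P| = 6, |P∩Q| = 0.5079.
|P ∖ Q| = |P| − |P∩Q| = 6 − 0.5079 = 5.49.

5.49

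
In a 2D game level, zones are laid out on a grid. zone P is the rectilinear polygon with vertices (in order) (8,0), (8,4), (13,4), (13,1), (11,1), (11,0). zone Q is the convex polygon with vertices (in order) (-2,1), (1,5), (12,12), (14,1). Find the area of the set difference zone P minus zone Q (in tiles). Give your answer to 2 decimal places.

|zone P| = 18, |zone P∩zone Q| = 15.
|zone P ∖ zone Q| = |zone P| − |zone P∩zone Q| = 18 − 15 = 3.00.

3.00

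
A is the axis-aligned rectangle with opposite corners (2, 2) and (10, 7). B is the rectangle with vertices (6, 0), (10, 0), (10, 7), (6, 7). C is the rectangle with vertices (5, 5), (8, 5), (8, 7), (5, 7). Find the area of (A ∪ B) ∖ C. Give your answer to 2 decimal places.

|A ∪ B| = 48.
|(A ∪ B) ∩ C| = 6.
|(A ∪ B) ∖ C| = 48 − 6 = 42.00.

42.00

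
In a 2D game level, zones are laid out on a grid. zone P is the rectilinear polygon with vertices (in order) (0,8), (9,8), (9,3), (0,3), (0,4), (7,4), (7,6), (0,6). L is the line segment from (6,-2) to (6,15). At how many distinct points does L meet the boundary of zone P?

4

The segment meets the boundary at (6,4), (6,3), (6,8), (6,6).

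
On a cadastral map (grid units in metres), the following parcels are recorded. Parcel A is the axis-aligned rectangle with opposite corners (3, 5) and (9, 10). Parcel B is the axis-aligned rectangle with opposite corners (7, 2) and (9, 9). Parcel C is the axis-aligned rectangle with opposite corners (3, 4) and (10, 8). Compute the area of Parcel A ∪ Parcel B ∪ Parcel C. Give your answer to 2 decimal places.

44.00

By inclusion–exclusion:
Individual areas: |Parcel A| = 30, |Parcel B| = 14, |Parcel C| = 28.
|Parcel A∩Parcel B|: x∈[7,9], y∈[5,9] → 2·4 = 8.
|Parcel A∩Parcel C|: x∈[3,9], y∈[5,8] → 6·3 = 18.
|Parcel B∩Parcel C|: x∈[7,9], y∈[4,8] → 2·4 = 8.
|Parcel A∩Parcel B∩Parcel C| = 6.
|Parcel A ∪ Parcel B ∪ Parcel C| = 72 − 34 + 6 = 44.00.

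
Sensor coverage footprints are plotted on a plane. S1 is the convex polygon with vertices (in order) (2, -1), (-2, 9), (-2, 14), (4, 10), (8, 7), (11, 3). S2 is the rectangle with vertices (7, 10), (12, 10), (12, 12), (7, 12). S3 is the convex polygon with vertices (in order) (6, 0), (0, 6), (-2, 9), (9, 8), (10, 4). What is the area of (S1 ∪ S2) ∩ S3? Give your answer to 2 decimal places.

The region (S1 ∪ S2) ∩ S3 is the polygon with vertices (8,7), (9.875,4.5), (10,4), (7.4,1.4), (5.462,0.538), (0,6), (-2,9), (6.345,8.241).
By the shoelace formula its area is 54.11.

54.11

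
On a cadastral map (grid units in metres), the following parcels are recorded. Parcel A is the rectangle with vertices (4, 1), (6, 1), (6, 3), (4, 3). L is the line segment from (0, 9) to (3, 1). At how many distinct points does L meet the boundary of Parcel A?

The segment lies entirely outside Parcel A and never meets its boundary.

0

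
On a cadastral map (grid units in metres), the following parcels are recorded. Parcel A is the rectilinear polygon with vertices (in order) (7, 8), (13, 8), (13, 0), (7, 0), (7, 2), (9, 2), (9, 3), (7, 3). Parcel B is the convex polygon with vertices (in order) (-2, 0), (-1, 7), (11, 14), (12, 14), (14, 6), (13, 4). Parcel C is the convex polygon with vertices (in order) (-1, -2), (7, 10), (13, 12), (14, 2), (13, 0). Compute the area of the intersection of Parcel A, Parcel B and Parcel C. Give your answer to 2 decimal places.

28.13

The intersection is the polygon with vertices (13,4), (9,2.933), (9,3), (7,3), (7,8), (13,8).
By the shoelace formula its area is 28.13.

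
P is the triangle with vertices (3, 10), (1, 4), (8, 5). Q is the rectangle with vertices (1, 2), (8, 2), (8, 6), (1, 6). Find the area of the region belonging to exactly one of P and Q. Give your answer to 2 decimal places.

|P| = 20, |Q| = 28, |P∩Q| = 9.3333.
|P △ Q| = |P| + |Q| − 2·|P∩Q| = 20 + 28 − 18.6667 = 29.33.

29.33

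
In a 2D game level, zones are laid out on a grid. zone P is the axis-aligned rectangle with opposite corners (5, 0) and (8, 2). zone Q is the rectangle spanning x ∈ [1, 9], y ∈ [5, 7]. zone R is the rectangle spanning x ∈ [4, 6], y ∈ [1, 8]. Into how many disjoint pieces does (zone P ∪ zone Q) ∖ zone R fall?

(zone P ∪ zone Q) ∖ zone R splits into 3 disjoint pieces (area 5, area 6, area 6).

3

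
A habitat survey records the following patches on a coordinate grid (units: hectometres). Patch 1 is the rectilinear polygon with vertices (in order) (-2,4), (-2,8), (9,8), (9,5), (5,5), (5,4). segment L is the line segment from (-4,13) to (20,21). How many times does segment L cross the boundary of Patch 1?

The segment lies entirely outside Patch 1 and never meets its boundary.

0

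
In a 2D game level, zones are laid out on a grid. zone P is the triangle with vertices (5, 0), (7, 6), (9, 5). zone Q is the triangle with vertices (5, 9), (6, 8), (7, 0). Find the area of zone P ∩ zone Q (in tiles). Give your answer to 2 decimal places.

0.56

The intersection is the polygon with vertices (6.455,4.364), (6.73,2.162), (6.565,1.956), (6.2,3.6).
By the shoelace formula its area is 0.56.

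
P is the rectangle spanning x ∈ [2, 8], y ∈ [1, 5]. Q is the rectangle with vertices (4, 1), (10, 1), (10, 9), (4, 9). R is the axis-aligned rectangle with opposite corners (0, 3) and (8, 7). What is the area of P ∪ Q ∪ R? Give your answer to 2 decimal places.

68.00

By inclusion–exclusion:
Individual areas: |P| = 24, |Q| = 48, |R| = 32.
|P∩Q|: x∈[4,8], y∈[1,5] → 4·4 = 16.
|P∩R|: x∈[2,8], y∈[3,5] → 6·2 = 12.
|Q∩R|: x∈[4,8], y∈[3,7] → 4·4 = 16.
|P∩Q∩R| = 8.
|P ∪ Q ∪ R| = 104 − 44 + 8 = 68.00.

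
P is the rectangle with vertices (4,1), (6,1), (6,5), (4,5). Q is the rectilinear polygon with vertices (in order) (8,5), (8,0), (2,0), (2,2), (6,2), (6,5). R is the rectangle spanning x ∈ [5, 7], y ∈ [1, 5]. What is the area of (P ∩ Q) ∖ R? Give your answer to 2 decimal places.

1.00

|P ∩ Q| = 2.
|(P ∩ Q) ∩ R| = 1.
|(P ∩ Q) ∖ R| = 2 − 1 = 1.00.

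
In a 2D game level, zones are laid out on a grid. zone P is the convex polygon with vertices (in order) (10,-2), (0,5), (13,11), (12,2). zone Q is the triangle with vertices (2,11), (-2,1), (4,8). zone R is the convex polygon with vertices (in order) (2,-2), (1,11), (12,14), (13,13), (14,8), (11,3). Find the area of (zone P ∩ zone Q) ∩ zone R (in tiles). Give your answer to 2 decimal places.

The region (zone P ∩ zone Q) ∩ zone R is the polygon with vertices (2.364,6.091), (1.459,5.035), (1.411,5.651).
By the shoelace formula its area is 0.30.

0.30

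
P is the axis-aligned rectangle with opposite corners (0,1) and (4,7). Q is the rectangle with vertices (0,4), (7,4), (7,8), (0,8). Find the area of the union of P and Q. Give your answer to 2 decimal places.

40.00

By inclusion–exclusion:
Individual areas: |P| = 24, |Q| = 28.
|P∩Q|: x∈[0,4], y∈[4,7] → 4·3 = 12.
|P ∪ Q| = 52 − 12 = 40.00.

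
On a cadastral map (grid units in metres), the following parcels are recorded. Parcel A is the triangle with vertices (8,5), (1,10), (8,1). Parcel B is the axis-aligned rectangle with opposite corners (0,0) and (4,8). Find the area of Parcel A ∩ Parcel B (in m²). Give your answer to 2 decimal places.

1.33

The intersection is the polygon with vertices (4,7.857), (4,6.143), (2.556,8), (3.8,8).
By the shoelace formula its area is 1.33.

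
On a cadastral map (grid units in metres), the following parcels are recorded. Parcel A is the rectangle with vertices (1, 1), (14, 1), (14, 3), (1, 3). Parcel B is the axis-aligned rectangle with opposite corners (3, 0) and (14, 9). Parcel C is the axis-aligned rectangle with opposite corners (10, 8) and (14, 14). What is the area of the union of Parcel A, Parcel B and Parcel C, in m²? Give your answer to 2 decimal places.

By inclusion–exclusion:
Individual areas: |Parcel A| = 26, |Parcel B| = 99, |Parcel C| = 24.
|Parcel A∩Parcel B|: x∈[3,14], y∈[1,3] → 11·2 = 22.
|Parcel A∩Parcel C| = 0 (no overlap).
|Parcel B∩Parcel C|: x∈[10,14], y∈[8,9] → 4·1 = 4.
|Parcel A∩Parcel B∩Parcel C| = 0.
|Parcel A ∪ Parcel B ∪ Parcel C| = 149 − 26 + 0 = 123.00.

123.00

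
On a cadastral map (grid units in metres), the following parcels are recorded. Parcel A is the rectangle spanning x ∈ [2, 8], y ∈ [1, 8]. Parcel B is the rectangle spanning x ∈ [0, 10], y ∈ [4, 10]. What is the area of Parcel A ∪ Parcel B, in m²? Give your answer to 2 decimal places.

By inclusion–exclusion:
Individual areas: |Parcel A| = 42, |Parcel B| = 60.
|Parcel A∩Parcel B|: x∈[2,8], y∈[4,8] → 6·4 = 24.
|Parcel A ∪ Parcel B| = 102 − 24 = 78.00.

78.00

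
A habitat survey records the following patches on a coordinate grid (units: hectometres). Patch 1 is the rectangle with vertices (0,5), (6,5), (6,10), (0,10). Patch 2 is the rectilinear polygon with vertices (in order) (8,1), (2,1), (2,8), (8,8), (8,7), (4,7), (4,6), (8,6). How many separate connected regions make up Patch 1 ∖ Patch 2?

Patch 1 ∖ Patch 2 splits into 2 disjoint pieces (area 2, area 18).

2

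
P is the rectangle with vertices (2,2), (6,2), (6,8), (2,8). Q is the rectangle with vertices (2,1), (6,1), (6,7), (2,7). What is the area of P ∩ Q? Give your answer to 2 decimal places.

|P∩Q|: x∈[2,6], y∈[2,7] → 4·5 = 20.

20.00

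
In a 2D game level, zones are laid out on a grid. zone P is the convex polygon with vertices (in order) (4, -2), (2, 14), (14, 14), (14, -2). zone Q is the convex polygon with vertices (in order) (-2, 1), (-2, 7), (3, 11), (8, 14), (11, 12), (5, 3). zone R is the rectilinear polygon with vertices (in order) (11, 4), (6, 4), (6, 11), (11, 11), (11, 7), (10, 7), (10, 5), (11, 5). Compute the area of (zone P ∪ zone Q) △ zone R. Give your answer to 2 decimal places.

178.78

|zone P ∪ zone Q| = 211.7778.
|(zone P ∪ zone Q) ∩ zone R| = 33.
|(zone P ∪ zone Q) △ zone R| = 211.7778 + 33 − 66 = 178.78.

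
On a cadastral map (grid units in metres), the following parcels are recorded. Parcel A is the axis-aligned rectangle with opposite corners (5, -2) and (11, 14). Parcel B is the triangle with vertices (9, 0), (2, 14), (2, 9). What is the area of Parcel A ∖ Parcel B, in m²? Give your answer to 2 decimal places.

90.29

|Parcel A| = 96, |Parcel A∩Parcel B| = 5.7143.
|Parcel A ∖ Parcel B| = |Parcel A| − |Parcel A∩Parcel B| = 96 − 5.7143 = 90.29.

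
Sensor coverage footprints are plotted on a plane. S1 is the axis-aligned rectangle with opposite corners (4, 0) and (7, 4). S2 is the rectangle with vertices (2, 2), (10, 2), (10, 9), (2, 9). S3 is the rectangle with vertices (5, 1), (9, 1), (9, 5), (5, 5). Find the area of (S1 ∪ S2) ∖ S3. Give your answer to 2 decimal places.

|S1 ∪ S2| = 62.
|(S1 ∪ S2) ∩ S3| = 14.
|(S1 ∪ S2) ∖ S3| = 62 − 14 = 48.00.

48.00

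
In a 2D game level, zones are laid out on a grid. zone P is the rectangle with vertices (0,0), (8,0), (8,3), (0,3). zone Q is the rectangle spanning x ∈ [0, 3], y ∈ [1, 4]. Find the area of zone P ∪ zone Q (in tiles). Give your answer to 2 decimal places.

By inclusion–exclusion:
Individual areas: |zone P| = 24, |zone Q| = 9.
|zone P∩zone Q|: x∈[0,3], y∈[1,3] → 3·2 = 6.
|zone P ∪ zone Q| = 33 − 6 = 27.00.

27.00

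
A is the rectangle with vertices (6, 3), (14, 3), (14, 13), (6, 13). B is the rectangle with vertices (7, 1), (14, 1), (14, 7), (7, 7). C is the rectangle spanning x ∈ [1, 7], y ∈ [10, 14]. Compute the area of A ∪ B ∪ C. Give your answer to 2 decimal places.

115.00

By inclusion–exclusion:
Individual areas: |A| = 80, |B| = 42, |C| = 24.
|A∩B|: x∈[7,14], y∈[3,7] → 7·4 = 28.
|A∩C|: x∈[6,7], y∈[10,13] → 1·3 = 3.
|B∩C| = 0 (no overlap).
|A∩B∩C| = 0.
|A ∪ B ∪ C| = 146 − 31 + 0 = 115.00.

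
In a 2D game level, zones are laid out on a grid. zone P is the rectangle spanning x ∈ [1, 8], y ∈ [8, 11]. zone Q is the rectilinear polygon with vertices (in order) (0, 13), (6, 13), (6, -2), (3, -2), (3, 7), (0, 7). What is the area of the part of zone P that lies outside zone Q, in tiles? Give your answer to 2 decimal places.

|zone P| = 21, |zone P∩zone Q| = 15.
|zone P ∖ zone Q| = |zone P| − |zone P∩zone Q| = 21 − 15 = 6.00.

6.00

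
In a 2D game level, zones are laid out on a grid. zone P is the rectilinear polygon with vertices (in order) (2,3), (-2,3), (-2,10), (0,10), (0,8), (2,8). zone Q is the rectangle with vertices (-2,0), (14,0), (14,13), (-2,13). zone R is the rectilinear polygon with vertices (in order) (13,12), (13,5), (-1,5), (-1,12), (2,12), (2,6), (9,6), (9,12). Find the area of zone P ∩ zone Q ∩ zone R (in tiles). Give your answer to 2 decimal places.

11.00

The intersection is the polygon with vertices (0,10), (0,8), (2,8), (2,6), (2,5), (-1,5), (-1,10).
By the shoelace formula its area is 11.00.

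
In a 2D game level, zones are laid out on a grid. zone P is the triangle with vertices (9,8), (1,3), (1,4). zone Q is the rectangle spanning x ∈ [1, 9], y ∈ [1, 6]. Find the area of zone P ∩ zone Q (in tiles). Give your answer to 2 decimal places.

The intersection is the polygon with vertices (1,3), (1,4), (5,6), (5.8,6).
By the shoelace formula its area is 3.20.

3.20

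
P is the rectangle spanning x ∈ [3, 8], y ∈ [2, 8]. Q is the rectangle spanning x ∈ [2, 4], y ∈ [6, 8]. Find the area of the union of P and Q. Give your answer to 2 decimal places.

By inclusion–exclusion:
Individual areas: |P| = 30, |Q| = 4.
|P∩Q|: x∈[3,4], y∈[6,8] → 1·2 = 2.
|P ∪ Q| = 34 − 2 = 32.00.

32.00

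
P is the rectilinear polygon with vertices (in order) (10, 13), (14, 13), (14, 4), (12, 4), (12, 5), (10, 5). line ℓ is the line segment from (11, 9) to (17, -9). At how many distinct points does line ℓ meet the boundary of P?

The segment meets the boundary at (12.667,4).

1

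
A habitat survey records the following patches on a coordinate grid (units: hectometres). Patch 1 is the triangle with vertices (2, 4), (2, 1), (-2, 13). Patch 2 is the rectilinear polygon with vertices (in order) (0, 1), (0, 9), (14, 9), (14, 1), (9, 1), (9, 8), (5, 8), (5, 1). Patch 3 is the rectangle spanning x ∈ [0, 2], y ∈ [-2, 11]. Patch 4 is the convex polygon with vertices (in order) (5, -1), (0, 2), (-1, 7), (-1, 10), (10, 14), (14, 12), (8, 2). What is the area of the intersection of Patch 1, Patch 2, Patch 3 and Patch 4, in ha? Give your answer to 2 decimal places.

The intersection is the polygon with vertices (0,8.5), (2,4), (2,1), (0,7).
By the shoelace formula its area is 4.50.

4.50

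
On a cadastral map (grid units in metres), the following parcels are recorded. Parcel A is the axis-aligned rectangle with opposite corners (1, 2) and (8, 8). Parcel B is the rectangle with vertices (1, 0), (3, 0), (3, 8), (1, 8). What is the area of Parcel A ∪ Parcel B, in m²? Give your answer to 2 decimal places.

46.00

By inclusion–exclusion:
Individual areas: |Parcel A| = 42, |Parcel B| = 16.
|Parcel A∩Parcel B|: x∈[1,3], y∈[2,8] → 2·6 = 12.
|Parcel A ∪ Parcel B| = 58 − 12 = 46.00.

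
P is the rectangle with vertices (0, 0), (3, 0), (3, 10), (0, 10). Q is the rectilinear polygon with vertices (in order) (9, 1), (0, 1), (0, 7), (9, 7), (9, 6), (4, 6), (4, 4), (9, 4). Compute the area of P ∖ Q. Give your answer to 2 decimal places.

12.00

|P| = 30, |P∩Q| = 18.
|P ∖ Q| = |P| − |P∩Q| = 30 − 18 = 12.00.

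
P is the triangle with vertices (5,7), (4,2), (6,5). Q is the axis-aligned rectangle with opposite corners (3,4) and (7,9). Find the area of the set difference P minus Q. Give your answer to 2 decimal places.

0.93

|P| = 3.5, |P∩Q| = 2.5667.
|P ∖ Q| = |P| − |P∩Q| = 3.5 − 2.5667 = 0.93.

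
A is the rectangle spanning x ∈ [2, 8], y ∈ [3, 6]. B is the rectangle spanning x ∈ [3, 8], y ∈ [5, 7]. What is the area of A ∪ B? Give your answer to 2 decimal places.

By inclusion–exclusion:
Individual areas: |A| = 18, |B| = 10.
|A∩B|: x∈[3,8], y∈[5,6] → 5·1 = 5.
|A ∪ B| = 28 − 5 = 23.00.

23.00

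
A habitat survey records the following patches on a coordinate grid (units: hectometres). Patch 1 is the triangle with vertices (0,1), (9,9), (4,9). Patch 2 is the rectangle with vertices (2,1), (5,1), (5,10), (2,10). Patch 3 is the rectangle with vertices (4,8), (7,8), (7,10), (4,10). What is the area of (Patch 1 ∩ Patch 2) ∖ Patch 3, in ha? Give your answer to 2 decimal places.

9.67

|Patch 1 ∩ Patch 2| = 10.6667.
|(Patch 1 ∩ Patch 2) ∩ Patch 3| = 1.
|(Patch 1 ∩ Patch 2) ∖ Patch 3| = 10.6667 − 1 = 9.67.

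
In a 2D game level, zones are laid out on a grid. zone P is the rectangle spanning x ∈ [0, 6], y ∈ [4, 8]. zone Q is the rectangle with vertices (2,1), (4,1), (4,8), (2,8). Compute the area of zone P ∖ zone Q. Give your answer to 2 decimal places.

16.00

|zone P∩zone Q|: x∈[2,4], y∈[4,8] → 2·4 = 8.
|zone P| = 24.
|zone P ∖ zone Q| = |zone P| − |zone P∩zone Q| = 24 − 8 = 16.00.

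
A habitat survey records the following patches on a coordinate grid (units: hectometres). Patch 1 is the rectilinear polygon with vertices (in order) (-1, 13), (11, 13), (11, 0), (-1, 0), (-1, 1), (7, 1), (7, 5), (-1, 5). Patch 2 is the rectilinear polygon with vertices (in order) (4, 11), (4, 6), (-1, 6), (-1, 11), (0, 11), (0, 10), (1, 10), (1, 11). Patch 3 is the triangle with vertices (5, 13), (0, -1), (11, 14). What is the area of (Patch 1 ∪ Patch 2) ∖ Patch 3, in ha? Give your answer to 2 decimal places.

|Patch 1 ∪ Patch 2| = 124.
|(Patch 1 ∪ Patch 2) ∩ Patch 3| = 30.6595.
|(Patch 1 ∪ Patch 2) ∖ Patch 3| = 124 − 30.6595 = 93.34.

93.34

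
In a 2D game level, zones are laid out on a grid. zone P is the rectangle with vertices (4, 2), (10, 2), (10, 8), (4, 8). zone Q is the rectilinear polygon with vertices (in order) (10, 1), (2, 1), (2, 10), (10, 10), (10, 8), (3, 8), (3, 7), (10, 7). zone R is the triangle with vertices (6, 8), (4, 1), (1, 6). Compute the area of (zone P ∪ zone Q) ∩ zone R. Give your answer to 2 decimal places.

14.42

The region (zone P ∪ zone Q) ∩ zone R is the polygon with vertices (2,6.4), (3.5,7), (4,7), (4,7.2), (6,8), (4,1), (2,4.333).
By the shoelace formula its area is 14.42.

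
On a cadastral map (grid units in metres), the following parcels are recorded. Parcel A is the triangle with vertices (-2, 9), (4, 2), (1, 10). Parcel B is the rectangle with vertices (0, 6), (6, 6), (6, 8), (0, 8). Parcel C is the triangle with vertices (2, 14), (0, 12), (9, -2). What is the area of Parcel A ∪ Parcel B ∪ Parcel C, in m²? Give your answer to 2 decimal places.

40.74

By inclusion–exclusion:
Individual areas: |Parcel A| = 13.5, |Parcel B| = 12, |Parcel C| = 23.
|Parcel A∩Parcel B| = 4.0595.
|Parcel A∩Parcel C| = 0.
|Parcel B∩Parcel C| = 3.6964.
|Parcel A∩Parcel B∩Parcel C| = 0.
|Parcel A ∪ Parcel B ∪ Parcel C| = 48.5 − 7.756 + 0 = 40.74.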